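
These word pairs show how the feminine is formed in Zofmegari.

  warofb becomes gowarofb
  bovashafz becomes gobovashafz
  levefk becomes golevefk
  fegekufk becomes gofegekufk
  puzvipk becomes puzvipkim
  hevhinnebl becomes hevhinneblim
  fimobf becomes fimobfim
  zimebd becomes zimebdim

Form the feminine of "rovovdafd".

gorovovdafd

levefk and puzvipk both end in -k yet inflect differently (golevefk, puzvipkim), so the final letter is not what conditions the rule; the second-to-last letter is.
"rovovdafd" has second-to-last letter 'f'. The stems whose second-to-last letter is 'f' (warofb → gowarofb, bovashafz → gobovashafz, levefk → golevefk) add the prefix go-.
The other pattern: stems whose second-to-last letter is 'b' or 'p' add -im.
So rovovdafd → gorovovdafd.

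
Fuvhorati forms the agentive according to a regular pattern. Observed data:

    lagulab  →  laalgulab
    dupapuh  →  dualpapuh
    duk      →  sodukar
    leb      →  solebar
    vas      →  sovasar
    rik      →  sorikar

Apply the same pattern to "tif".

sotifar

lagulab and leb both end in -b yet inflect differently (laalgulab, solebar), so the final letter is not what conditions the rule; the number of vowels is.
"tif" has 1 vowel. The stems with 1 vowel (duk → sodukar, leb → solebar, vas → sovasar) add so- … -ar around the stem.
The other pattern: stems with 3 vowels insert -al- after the first vowel.
So tif → sotifar.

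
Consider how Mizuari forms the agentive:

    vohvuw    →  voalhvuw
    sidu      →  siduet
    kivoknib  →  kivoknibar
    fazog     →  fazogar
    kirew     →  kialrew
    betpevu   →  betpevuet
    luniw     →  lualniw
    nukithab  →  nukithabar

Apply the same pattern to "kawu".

betpevu and vohvuw both have last vowel 'u' yet inflect differently (betpevuet, voalhvuw), so the last vowel is not what conditions the rule; the final letter is.
"kawu" ends in -u. The stems ending in -u (betpevu → betpevuet, sidu → siduet) add -et.
The other patterns: stems ending in -w insert -al- after the first vowel; stems ending in -b or -g add -ar.
So kawu → kawuet.

kawuet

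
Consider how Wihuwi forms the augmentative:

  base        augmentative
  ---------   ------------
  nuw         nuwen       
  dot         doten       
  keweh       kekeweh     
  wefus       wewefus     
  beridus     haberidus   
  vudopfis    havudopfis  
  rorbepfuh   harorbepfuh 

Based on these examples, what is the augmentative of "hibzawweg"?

hahibzawweg

"hibzawweg" has 3 vowels. The stems with 3 vowels (beridus → haberidus, vudopfis → havudopfis, rorbepfuh → harorbepfuh) add the prefix ha-.
The other patterns: stems with 1 vowel add -en; stems with 2 vowels repeat the first consonant+vowel as a prefix.
So hibzawweg → hahibzawweg.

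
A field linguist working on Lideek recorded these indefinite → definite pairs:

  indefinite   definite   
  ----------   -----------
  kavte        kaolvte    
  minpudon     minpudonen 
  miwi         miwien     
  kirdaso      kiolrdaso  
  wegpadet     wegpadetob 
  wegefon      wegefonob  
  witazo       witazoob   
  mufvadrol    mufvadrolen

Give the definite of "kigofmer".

kiolgofmer

minpudon and wegefon both end in -n yet inflect differently (minpudonen, wegefonob), so the final letter is not what conditions the rule; the first letter is.
"kigofmer" begins with k-. The stems beginning with k- (kirdaso → kiolrdaso, kavte → kaolvte) insert -ol- after the first vowel.
The other patterns: stems beginning with m- add -en; stems beginning with w- add -ob.
So kigofmer → kiolgofmer.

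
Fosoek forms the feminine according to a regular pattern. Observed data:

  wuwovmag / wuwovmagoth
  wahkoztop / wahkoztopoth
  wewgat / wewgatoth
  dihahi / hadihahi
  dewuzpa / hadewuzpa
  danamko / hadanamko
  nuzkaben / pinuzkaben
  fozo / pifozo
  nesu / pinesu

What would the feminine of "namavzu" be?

danamko and fozo both end in -o yet inflect differently (hadanamko, pifozo), so the final letter is not what conditions the rule; the first letter is.
"namavzu" begins with n-. The stems beginning with n- (nuzkaben → pinuzkaben, nesu → pinesu) add the prefix pi-.
The other patterns: stems beginning with w- add -oth; stems beginning with d- add the prefix ha-.
So namavzu → pinamavzu.

pinamavzu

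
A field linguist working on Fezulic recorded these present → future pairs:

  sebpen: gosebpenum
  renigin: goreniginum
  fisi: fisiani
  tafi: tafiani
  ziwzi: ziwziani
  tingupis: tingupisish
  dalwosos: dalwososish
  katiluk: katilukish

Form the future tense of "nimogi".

"nimogi" ends in -i. The stems ending in -i (fisi → fisiani, tafi → tafiani, ziwzi → ziwziani) add -ani.
The other patterns: stems ending in -n add go- … -um around the stem; stems ending in -k or -s add -ish.
So nimogi → nimogiani.

nimogiani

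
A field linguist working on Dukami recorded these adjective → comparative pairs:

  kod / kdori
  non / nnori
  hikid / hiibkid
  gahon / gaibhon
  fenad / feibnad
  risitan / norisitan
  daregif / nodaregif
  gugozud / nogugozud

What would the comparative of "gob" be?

kod and hikid both end in -d yet inflect differently (kdori, hiibkid), so the final letter is not what conditions the rule; the number of vowels is.
"gob" has 1 vowel. The stems with 1 vowel (kod → kdori, non → nnori) delete the last vowel and add -ori.
The other patterns: stems with 2 vowels insert -ib- after the first vowel; stems with 3 vowels add the prefix no-.
So gob → gbori.

gbori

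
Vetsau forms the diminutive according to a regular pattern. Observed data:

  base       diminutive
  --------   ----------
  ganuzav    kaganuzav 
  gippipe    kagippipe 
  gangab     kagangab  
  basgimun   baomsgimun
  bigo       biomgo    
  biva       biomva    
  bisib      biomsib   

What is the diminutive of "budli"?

"budli" begins with b-. The stems beginning with b- (basgimun → baomsgimun, bigo → biomgo, biva → biomva) insert -om- after the first vowel.
So budli → buomdli.

buomdli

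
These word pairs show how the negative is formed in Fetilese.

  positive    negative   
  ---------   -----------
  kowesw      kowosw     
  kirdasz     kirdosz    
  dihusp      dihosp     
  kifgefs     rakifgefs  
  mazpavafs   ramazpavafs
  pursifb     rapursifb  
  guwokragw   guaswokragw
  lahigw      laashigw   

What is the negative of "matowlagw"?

maastowlagw

kowesw and guwokragw both end in -w yet inflect differently (kowosw, guaswokragw), so the final letter is not what conditions the rule; the second-to-last letter is.
"matowlagw" has second-to-last letter 'g'. The stems whose second-to-last letter is 'g' (guwokragw → guaswokragw, lahigw → laashigw) insert -as- after the first vowel.
The other patterns: stems whose second-to-last letter is 's' change the last vowel to 'o'; stems whose second-to-last letter is 'f' add the prefix ra-.
So matowlagw → maastowlagw.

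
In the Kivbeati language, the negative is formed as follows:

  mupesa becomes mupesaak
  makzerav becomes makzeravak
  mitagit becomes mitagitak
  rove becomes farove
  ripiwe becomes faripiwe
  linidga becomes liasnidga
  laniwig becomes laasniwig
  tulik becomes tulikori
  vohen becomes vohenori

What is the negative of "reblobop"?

"reblobop" begins with r-. The stems beginning with r- (rove → farove, ripiwe → faripiwe) add the prefix fa-.
So reblobop → fareblobop.

fareblobop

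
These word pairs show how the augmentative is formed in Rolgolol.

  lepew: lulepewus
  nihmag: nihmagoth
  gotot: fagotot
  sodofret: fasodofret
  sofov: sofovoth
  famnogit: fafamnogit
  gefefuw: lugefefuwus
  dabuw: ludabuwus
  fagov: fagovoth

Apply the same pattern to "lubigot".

falubigot

lepew and sodofret both have last vowel 'e' yet inflect differently (lulepewus, fasodofret), so the last vowel is not what conditions the rule; the final letter is.
"lubigot" ends in -t. The stems ending in -t (sodofret → fasodofret, famnogit → fafamnogit, gotot → fagotot) add the prefix fa-.
So lubigot → falubigot.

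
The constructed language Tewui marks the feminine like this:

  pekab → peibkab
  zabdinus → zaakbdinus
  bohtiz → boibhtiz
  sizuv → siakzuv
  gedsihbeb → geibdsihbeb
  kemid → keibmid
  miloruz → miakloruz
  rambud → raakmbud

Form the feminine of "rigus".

rambud and kemid both end in -d yet inflect differently (raakmbud, keibmid), so the final letter is not what conditions the rule; the last vowel is.
"rigus" has last vowel 'u'. The stems whose last vowel is 'u' (miloruz → miakloruz, zabdinus → zaakbdinus, sizuv → siakzuv) insert -ak- after the first vowel.
So rigus → riakgus.

riakgus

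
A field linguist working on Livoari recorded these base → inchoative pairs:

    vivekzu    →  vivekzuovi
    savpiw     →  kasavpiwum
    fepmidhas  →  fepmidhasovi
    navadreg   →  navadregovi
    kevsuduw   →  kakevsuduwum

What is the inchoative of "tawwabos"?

tawwabosovi

kevsuduw and vivekzu both have last vowel 'u' yet inflect differently (kakevsuduwum, vivekzuovi), so the last vowel is not what conditions the rule; the final letter is.
"tawwabos" ends in -s. The one such stem in the data (fepmidhas → fepmidhasovi) adds -ovi, so the same rule applies.
The other pattern: stems ending in -w add ka- … -um around the stem.
So tawwabos → tawwabosovi.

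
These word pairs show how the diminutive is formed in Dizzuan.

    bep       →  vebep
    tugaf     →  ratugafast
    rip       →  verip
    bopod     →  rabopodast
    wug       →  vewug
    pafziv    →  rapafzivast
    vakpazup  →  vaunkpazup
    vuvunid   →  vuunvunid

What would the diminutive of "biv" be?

"biv" has 1 vowel. The stems with 1 vowel (wug → vewug, bep → vebep, rip → verip) add the prefix ve-.
The other patterns: stems with 2 vowels add ra- … -ast around the stem; stems with 3 vowels insert -un- after the first vowel.
So biv → vebiv.

vebiv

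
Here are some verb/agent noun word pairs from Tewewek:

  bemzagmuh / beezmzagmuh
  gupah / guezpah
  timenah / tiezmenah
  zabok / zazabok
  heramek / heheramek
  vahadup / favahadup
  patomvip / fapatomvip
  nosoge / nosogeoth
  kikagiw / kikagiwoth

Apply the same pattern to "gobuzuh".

goezbuzuh

bemzagmuh and vahadup both have last vowel 'u' yet inflect differently (beezmzagmuh, favahadup), so the last vowel is not what conditions the rule; the final letter is.
"gobuzuh" ends in -h. The stems ending in -h (bemzagmuh → beezmzagmuh, gupah → guezpah, timenah → tiezmenah) insert -ez- after the first vowel.
So gobuzuh → goezbuzuh.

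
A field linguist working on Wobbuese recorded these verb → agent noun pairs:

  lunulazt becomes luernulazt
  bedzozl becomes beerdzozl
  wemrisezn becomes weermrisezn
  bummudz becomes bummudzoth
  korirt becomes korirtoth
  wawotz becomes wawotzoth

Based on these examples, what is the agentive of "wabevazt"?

waerbevazt

lunulazt and korirt both end in -t yet inflect differently (luernulazt, korirtoth), so the final letter is not what conditions the rule; the second-to-last letter is.
"wabevazt" has second-to-last letter 'z'. The stems whose second-to-last letter is 'z' (lunulazt → luernulazt, bedzozl → beerdzozl, wemrisezn → weermrisezn) insert -er- after the first vowel.
The other pattern: stems whose second-to-last letter is 'd', 'r' or 't' add -oth.
So wabevazt → waerbevazt.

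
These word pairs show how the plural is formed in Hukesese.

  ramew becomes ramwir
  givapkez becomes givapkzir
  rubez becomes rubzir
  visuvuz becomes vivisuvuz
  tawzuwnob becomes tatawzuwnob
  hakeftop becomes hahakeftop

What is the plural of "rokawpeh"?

rokawphir

givapkez and visuvuz both end in -z yet inflect differently (givapkzir, vivisuvuz), so the final letter is not what conditions the rule; the last vowel is.
"rokawpeh" has last vowel 'e'. The stems whose last vowel is 'e' (ramew → ramwir, givapkez → givapkzir, rubez → rubzir) delete the last vowel and add -ir.
The other pattern: stems whose last vowel is 'o' or 'u' repeat the first consonant+vowel as a prefix.
So rokawpeh → rokawphir.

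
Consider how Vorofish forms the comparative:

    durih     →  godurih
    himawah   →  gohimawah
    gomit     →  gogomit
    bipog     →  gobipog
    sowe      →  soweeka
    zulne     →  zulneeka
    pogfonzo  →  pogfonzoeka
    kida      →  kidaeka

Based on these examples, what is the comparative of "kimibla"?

kimiblaeka

bipog and pogfonzo both have last vowel 'o' yet inflect differently (gobipog, pogfonzoeka), so the last vowel is not what conditions the rule; whether the stem ends in a vowel or a consonant is.
"kimibla" ends in a vowel. The stems ending in a vowel (sowe → soweeka, zulne → zulneeka, pogfonzo → pogfonzoeka) add -eka.
So kimibla → kimiblaeka.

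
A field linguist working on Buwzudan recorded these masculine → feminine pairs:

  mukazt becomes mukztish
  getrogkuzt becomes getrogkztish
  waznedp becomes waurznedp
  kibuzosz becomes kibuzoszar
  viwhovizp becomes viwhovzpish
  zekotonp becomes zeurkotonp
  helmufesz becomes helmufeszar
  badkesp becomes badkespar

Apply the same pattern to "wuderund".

badkesp and viwhovizp both end in -p yet inflect differently (badkespar, viwhovzpish), so the final letter is not what conditions the rule; the second-to-last letter is.
"wuderund" has second-to-last letter 'n'. The one such stem in the data (zekotonp → zeurkotonp) inserts -ur- after the first vowel (as does waznedp), so the same rule applies.
The other patterns: stems whose second-to-last letter is 's' add -ar; stems whose second-to-last letter is 'z' delete the last vowel and add -ish.
So wuderund → wuurderund.

wuurderund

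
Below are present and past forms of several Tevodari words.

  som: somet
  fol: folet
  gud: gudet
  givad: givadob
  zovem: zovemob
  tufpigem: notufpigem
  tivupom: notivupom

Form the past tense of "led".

ledet

gud and givad both end in -d yet inflect differently (gudet, givadob), so the final letter is not what conditions the rule; the number of vowels is.
"led" has 1 vowel. The stems with 1 vowel (som → somet, fol → folet, gud → gudet) add -et.
So led → ledet.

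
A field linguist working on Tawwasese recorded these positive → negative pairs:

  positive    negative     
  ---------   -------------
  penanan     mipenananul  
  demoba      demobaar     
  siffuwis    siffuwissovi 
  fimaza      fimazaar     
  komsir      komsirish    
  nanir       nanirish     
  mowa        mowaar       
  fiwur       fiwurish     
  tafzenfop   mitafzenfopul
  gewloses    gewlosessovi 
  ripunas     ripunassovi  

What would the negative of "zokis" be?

zokissovi

mowa and ripunas both have last vowel 'a' yet inflect differently (mowaar, ripunassovi), so the last vowel is not what conditions the rule; the final letter is.
"zokis" ends in -s. The stems ending in -s (ripunas → ripunassovi, gewloses → gewlosessovi, siffuwis → siffuwissovi) double the final consonant and add -ovi.
So zokis → zokissovi.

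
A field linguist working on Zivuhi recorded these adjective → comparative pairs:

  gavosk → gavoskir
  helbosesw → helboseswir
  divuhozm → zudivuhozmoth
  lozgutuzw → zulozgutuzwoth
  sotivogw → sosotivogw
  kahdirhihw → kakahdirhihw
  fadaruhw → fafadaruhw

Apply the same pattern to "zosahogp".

zozosahogp

helbosesw and lozgutuzw both end in -w yet inflect differently (helboseswir, zulozgutuzwoth), so the final letter is not what conditions the rule; the second-to-last letter is.
"zosahogp" has second-to-last letter 'g'. The one such stem in the data (sotivogw → sosotivogw) repeats the first consonant+vowel as a prefix (as do kahdirhihw, fadaruhw), so the same rule applies.
So zosahogp → zozosahogp.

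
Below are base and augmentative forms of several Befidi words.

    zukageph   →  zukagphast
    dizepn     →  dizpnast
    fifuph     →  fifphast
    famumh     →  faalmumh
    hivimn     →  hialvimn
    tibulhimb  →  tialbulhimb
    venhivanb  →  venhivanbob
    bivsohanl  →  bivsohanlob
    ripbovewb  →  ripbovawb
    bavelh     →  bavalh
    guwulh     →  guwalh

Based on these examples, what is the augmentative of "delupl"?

zukageph and famumh both end in -h yet inflect differently (zukagphast, faalmumh), so the final letter is not what conditions the rule; the second-to-last letter is.
"delupl" has second-to-last letter 'p'. The stems whose second-to-last letter is 'p' (zukageph → zukagphast, dizepn → dizpnast, fifuph → fifphast) delete the last vowel and add -ast.
The other patterns: stems whose second-to-last letter is 'm' insert -al- after the first vowel; stems whose second-to-last letter is 'n' add -ob; stems whose second-to-last letter is 'l' or 'w' change the last vowel to 'a'.
So delupl → delplast.

delplast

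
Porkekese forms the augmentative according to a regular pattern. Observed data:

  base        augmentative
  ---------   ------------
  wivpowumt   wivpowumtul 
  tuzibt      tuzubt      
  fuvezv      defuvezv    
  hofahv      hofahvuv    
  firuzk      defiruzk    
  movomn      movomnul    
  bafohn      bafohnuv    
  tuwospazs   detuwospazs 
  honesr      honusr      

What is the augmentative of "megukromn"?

megukromnul

hofahv and fuvezv both end in -v yet inflect differently (hofahvuv, defuvezv), so the final letter is not what conditions the rule; the second-to-last letter is.
"megukromn" has second-to-last letter 'm'. The stems whose second-to-last letter is 'm' (wivpowumt → wivpowumtul, movomn → movomnul) add -ul.
The other patterns: stems whose second-to-last letter is 'h' add -uv; stems whose second-to-last letter is 'z' add the prefix de-; stems whose second-to-last letter is 'b' or 's' change the last vowel to 'u'.
So megukromn → megukromnul.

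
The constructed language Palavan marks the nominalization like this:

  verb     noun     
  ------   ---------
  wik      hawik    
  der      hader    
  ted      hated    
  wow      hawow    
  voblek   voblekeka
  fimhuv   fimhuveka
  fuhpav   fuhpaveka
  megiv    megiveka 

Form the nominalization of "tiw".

hatiw

wik and voblek both end in -k yet inflect differently (hawik, voblekeka), so the final letter is not what conditions the rule; the number of vowels is.
"tiw" has 1 vowel. The stems with 1 vowel (wik → hawik, der → hader, ted → hated) add the prefix ha-.
The other pattern: stems with 2 vowels add -eka.
So tiw → hatiw.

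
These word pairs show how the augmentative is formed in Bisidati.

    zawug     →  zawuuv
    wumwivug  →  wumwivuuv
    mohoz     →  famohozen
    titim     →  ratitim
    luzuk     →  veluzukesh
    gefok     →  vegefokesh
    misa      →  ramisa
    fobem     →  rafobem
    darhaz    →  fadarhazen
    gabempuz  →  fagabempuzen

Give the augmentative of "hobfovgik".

vehobfovgikesh

"hobfovgik" ends in -k. The stems ending in -k (gefok → vegefokesh, luzuk → veluzukesh) add ve- … -esh around the stem.
The other patterns: stems ending in -g drop the final letter and add -uv; stems ending in -z add fa- … -en around the stem; stems ending in -a or -m add the prefix ra-.
So hobfovgik → vehobfovgikesh.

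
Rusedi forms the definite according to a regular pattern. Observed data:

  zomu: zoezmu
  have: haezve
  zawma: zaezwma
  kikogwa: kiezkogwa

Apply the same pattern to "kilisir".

kiezlisir

Every pair shown (zomu → zoezmu, have → haezve, zawma → zaezwma, …) follows the same rule: insert -ez- after the first vowel.
So kilisir → kiezlisir.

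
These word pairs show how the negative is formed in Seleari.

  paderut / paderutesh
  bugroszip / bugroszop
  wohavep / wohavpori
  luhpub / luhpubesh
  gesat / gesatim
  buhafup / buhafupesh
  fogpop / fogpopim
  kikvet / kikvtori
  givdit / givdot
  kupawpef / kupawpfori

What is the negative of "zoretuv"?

zoretuvesh

gesat and kikvet both end in -t yet inflect differently (gesatim, kikvtori), so the final letter is not what conditions the rule; the last vowel is.
"zoretuv" has last vowel 'u'. The stems whose last vowel is 'u' (buhafup → buhafupesh, luhpub → luhpubesh, paderut → paderutesh) add -esh.
The other patterns: stems whose last vowel is 'a' or 'o' add -im; stems whose last vowel is 'e' delete the last vowel and add -ori; stems whose last vowel is 'i' change the last vowel to 'o'.
So zoretuv → zoretuvesh.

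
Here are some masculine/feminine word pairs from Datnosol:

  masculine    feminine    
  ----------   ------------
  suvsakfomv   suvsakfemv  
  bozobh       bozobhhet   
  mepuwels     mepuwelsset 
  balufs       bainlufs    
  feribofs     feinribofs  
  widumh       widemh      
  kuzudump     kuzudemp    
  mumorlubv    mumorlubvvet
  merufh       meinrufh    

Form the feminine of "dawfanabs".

"dawfanabs" has second-to-last letter 'b'. The stems whose second-to-last letter is 'b' (bozobh → bozobhhet, mumorlubv → mumorlubvvet) double the final consonant and add -et.
The other patterns: stems whose second-to-last letter is 'm' change the last vowel to 'e'; stems whose second-to-last letter is 'f' insert -in- after the first vowel.
So dawfanabs → dawfanabsset.

dawfanabsset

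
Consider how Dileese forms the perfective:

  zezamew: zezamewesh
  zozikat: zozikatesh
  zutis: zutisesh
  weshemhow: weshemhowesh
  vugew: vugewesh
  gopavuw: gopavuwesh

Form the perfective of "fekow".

fekowesh

Every pair shown (zezamew → zezamewesh, zozikat → zozikatesh, zutis → zutisesh, …) follows the same rule: add -esh.
So fekow → fekowesh.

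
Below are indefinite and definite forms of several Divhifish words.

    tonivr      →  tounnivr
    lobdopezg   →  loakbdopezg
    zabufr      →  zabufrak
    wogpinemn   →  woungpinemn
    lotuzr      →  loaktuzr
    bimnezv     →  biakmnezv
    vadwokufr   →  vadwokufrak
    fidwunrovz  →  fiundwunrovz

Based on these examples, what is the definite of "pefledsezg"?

peakfledsezg

"pefledsezg" has second-to-last letter 'z'. The stems whose second-to-last letter is 'z' (lotuzr → loaktuzr, bimnezv → biakmnezv, lobdopezg → loakbdopezg) insert -ak- after the first vowel.
So pefledsezg → peakfledsezg.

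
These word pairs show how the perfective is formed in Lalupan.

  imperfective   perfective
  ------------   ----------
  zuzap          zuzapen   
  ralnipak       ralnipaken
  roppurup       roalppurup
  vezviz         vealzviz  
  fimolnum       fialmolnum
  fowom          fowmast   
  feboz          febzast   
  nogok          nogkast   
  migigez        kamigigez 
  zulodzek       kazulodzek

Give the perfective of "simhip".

"simhip" has last vowel 'i'. The one such stem in the data (vezviz → vealzviz) inserts -al- after the first vowel (as do roppurup, fimolnum), so the same rule applies.
The other patterns: stems whose last vowel is 'a' add -en; stems whose last vowel is 'o' delete the last vowel and add -ast; stems whose last vowel is 'e' add the prefix ka-.
So simhip → sialmhip.

sialmhip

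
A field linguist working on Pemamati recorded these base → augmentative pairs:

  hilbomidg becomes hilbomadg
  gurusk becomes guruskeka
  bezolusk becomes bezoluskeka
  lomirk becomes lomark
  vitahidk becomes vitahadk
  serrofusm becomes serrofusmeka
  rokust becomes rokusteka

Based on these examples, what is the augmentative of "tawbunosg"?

gurusk and vitahidk both end in -k yet inflect differently (guruskeka, vitahadk), so the final letter is not what conditions the rule; the second-to-last letter is.
"tawbunosg" has second-to-last letter 's'. The stems whose second-to-last letter is 's' (gurusk → guruskeka, serrofusm → serrofusmeka, bezolusk → bezoluskeka) add -eka.
The other pattern: stems whose second-to-last letter is 'd' or 'r' change the last vowel to 'a'.
So tawbunosg → tawbunosgeka.

tawbunosgeka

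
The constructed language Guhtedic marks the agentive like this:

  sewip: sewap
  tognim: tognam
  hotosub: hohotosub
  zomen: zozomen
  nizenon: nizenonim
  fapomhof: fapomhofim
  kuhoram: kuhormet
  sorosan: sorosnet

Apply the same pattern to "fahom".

fahomim

zomen and nizenon both end in -n yet inflect differently (zozomen, nizenonim), so the final letter is not what conditions the rule; the last vowel is.
"fahom" has last vowel 'o'. The stems whose last vowel is 'o' (nizenon → nizenonim, fapomhof → fapomhofim) add -im.
The other patterns: stems whose last vowel is 'i' change the last vowel to 'a'; stems whose last vowel is 'e' or 'u' repeat the first consonant+vowel as a prefix; stems whose last vowel is 'a' delete the last vowel and add -et.
So fahom → fahomim.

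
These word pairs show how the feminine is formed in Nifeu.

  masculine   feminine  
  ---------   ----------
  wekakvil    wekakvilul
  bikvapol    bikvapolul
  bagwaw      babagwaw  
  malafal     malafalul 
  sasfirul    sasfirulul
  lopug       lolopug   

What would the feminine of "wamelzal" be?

malafal and bagwaw both have last vowel 'a' yet inflect differently (malafalul, babagwaw), so the last vowel is not what conditions the rule; the final letter is.
"wamelzal" ends in -l. The stems ending in -l (bikvapol → bikvapolul, malafal → malafalul, sasfirul → sasfirulul) add -ul.
The other pattern: stems ending in -g or -w repeat the first consonant+vowel as a prefix.
So wamelzal → wamelzalul.

wamelzalul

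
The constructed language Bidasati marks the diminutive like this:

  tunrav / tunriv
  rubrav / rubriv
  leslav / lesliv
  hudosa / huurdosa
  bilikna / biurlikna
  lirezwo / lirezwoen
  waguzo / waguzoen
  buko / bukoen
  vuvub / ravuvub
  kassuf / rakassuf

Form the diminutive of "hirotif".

rahirotif

tunrav and hudosa both have last vowel 'a' yet inflect differently (tunriv, huurdosa), so the last vowel is not what conditions the rule; the final letter is.
"hirotif" ends in -f. The one such stem in the data (kassuf → rakassuf) adds the prefix ra-, so the same rule applies.
The other patterns: stems ending in -v change the last vowel to 'i'; stems ending in -a insert -ur- after the first vowel; stems ending in -o add -en.
So hirotif → rahirotif.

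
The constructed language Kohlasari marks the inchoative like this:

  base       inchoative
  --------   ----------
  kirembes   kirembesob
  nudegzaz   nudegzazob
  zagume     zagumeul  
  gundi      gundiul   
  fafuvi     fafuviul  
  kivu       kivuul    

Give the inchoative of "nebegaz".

nebegazob

"nebegaz" ends in a consonant. The stems ending in a consonant (kirembes → kirembesob, nudegzaz → nudegzazob) add -ob.
The other pattern: stems ending in a vowel add -ul.
So nebegaz → nebegazob.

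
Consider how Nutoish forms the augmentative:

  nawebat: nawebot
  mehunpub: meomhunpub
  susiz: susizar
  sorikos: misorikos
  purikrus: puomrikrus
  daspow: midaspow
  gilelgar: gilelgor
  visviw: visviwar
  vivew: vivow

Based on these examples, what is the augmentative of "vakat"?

vakot

"vakat" has last vowel 'a'. The stems whose last vowel is 'a' (nawebat → nawebot, gilelgar → gilelgor) change the last vowel to 'o'.
So vakat → vakot.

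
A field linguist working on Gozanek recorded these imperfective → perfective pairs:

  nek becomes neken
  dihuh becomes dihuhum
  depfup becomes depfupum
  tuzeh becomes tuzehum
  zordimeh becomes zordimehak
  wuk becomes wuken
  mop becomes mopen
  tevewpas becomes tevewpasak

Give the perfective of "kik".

mop and depfup both end in -p yet inflect differently (mopen, depfupum), so the final letter is not what conditions the rule; the number of vowels is.
"kik" has 1 vowel. The stems with 1 vowel (mop → mopen, wuk → wuken, nek → neken) add -en.
So kik → kiken.

kiken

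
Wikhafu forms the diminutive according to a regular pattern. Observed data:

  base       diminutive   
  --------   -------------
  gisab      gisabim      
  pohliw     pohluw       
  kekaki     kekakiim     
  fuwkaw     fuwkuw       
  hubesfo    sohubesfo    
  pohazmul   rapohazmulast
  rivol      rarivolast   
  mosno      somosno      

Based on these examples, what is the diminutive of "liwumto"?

soliwumto

rivol and hubesfo both have last vowel 'o' yet inflect differently (rarivolast, sohubesfo), so the last vowel is not what conditions the rule; the final letter is.
"liwumto" ends in -o. The stems ending in -o (hubesfo → sohubesfo, mosno → somosno) add the prefix so-.
So liwumto → soliwumto.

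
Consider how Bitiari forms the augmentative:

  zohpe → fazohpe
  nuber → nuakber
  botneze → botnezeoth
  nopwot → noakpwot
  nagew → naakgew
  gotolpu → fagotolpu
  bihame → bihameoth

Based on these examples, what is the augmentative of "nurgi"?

botneze and zohpe both end in -e yet inflect differently (botnezeoth, fazohpe), so the final letter is not what conditions the rule; the first letter is.
"nurgi" begins with n-. The stems beginning with n- (nopwot → noakpwot, nagew → naakgew, nuber → nuakber) insert -ak- after the first vowel.
The other patterns: stems beginning with b- add -oth; stems beginning with g- or z- add the prefix fa-.
So nurgi → nuakrgi.

nuakrgi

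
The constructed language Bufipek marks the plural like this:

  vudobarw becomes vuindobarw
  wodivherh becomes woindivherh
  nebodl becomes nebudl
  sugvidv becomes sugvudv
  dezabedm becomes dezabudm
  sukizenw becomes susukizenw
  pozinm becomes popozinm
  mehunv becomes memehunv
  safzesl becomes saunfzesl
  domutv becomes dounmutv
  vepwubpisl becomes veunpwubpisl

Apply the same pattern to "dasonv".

dadasonv

"dasonv" has second-to-last letter 'n'. The stems whose second-to-last letter is 'n' (sukizenw → susukizenw, pozinm → popozinm, mehunv → memehunv) repeat the first consonant+vowel as a prefix.
So dasonv → dadasonv.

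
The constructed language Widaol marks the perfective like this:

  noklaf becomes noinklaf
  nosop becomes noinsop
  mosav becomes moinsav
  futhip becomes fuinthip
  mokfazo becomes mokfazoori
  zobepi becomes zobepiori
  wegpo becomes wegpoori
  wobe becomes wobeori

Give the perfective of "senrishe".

"senrishe" ends in a vowel. The stems ending in a vowel (mokfazo → mokfazoori, zobepi → zobepiori, wegpo → wegpoori) add -ori.
The other pattern: stems ending in a consonant insert -in- after the first vowel.
So senrishe → senrisheori.

senrisheori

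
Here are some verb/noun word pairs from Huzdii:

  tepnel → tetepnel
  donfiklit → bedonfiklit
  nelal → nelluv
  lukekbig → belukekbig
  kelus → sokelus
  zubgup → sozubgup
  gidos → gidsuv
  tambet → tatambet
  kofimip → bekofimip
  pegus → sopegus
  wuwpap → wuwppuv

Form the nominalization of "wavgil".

bewavgil

tambet and donfiklit both end in -t yet inflect differently (tatambet, bedonfiklit), so the final letter is not what conditions the rule; the last vowel is.
"wavgil" has last vowel 'i'. The stems whose last vowel is 'i' (kofimip → bekofimip, lukekbig → belukekbig, donfiklit → bedonfiklit) add the prefix be-.
The other patterns: stems whose last vowel is 'e' repeat the first consonant+vowel as a prefix; stems whose last vowel is 'u' add the prefix so-; stems whose last vowel is 'a' or 'o' delete the last vowel and add -uv.
So wavgil → bewavgil.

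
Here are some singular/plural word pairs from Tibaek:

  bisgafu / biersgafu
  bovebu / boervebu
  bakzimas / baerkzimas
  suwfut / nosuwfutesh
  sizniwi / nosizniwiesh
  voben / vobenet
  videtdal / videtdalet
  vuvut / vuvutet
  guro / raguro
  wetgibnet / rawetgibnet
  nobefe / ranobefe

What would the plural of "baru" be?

"baru" begins with b-. The stems beginning with b- (bisgafu → biersgafu, bovebu → boervebu, bakzimas → baerkzimas) insert -er- after the first vowel.
So baru → baerru.

baerru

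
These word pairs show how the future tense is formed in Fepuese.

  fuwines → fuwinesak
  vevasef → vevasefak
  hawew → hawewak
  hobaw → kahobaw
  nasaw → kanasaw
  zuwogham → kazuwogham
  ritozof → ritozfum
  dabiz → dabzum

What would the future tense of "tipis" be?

hawew and hobaw both end in -w yet inflect differently (hawewak, kahobaw), so the final letter is not what conditions the rule; the last vowel is.
"tipis" has last vowel 'i'. The one such stem in the data (dabiz → dabzum) deletes the last vowel and adds -um (as does ritozof), so the same rule applies.
The other patterns: stems whose last vowel is 'e' add -ak; stems whose last vowel is 'a' add the prefix ka-.
So tipis → tipsum.

tipsum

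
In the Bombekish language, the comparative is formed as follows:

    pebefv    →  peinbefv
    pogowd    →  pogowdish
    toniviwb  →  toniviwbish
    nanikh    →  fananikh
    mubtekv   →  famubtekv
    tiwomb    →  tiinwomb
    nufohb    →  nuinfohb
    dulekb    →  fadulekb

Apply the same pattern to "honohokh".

"honohokh" has second-to-last letter 'k'. The stems whose second-to-last letter is 'k' (nanikh → fananikh, mubtekv → famubtekv, dulekb → fadulekb) add the prefix fa-.
So honohokh → fahonohokh.

fahonohokh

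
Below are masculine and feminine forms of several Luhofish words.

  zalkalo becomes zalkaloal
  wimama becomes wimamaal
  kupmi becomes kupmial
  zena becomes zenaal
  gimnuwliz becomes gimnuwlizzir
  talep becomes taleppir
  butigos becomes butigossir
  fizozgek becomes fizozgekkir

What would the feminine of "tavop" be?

tavoppir

kupmi and gimnuwliz both have last vowel 'i' yet inflect differently (kupmial, gimnuwlizzir), so the last vowel is not what conditions the rule; whether the stem ends in a vowel or a consonant is.
"tavop" ends in a consonant. The stems ending in a consonant (gimnuwliz → gimnuwlizzir, talep → taleppir, butigos → butigossir) double the final consonant and add -ir.
The other pattern: stems ending in a vowel add -al.
So tavop → tavoppir.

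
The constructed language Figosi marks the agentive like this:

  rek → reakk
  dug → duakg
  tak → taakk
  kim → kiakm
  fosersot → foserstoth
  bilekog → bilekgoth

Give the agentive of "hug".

huakg

dug and bilekog both end in -g yet inflect differently (duakg, bilekgoth), so the final letter is not what conditions the rule; the number of vowels is.
"hug" has 1 vowel. The stems with 1 vowel (rek → reakk, dug → duakg, tak → taakk) insert -ak- after the first vowel.
So hug → huakg.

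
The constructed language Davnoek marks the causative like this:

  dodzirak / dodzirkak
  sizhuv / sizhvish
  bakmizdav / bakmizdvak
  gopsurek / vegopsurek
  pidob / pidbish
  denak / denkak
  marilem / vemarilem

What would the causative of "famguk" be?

famgkish

"famguk" has last vowel 'u'. The one such stem in the data (sizhuv → sizhvish) deletes the last vowel and adds -ish (as does pidob), so the same rule applies.
The other patterns: stems whose last vowel is 'a' delete the last vowel and add -ak; stems whose last vowel is 'e' add the prefix ve-.
So famguk → famgkish.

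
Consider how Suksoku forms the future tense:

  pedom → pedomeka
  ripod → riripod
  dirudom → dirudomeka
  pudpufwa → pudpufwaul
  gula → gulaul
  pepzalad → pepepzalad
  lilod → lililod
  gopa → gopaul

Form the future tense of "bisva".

bisvaul

dirudom and lilod both have last vowel 'o' yet inflect differently (dirudomeka, lililod), so the last vowel is not what conditions the rule; the final letter is.
"bisva" ends in -a. The stems ending in -a (gopa → gopaul, pudpufwa → pudpufwaul, gula → gulaul) add -ul.
The other patterns: stems ending in -m add -eka; stems ending in -d repeat the first consonant+vowel as a prefix.
So bisva → bisvaul.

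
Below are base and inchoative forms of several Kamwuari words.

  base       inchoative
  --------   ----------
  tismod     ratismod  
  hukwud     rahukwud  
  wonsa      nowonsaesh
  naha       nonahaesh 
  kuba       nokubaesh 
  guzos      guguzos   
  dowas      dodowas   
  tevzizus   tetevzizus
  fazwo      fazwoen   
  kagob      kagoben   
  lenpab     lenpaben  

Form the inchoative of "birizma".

tismod and guzos both have last vowel 'o' yet inflect differently (ratismod, guguzos), so the last vowel is not what conditions the rule; the final letter is.
"birizma" ends in -a. The stems ending in -a (wonsa → nowonsaesh, naha → nonahaesh, kuba → nokubaesh) add no- … -esh around the stem.
The other patterns: stems ending in -d add the prefix ra-; stems ending in -s repeat the first consonant+vowel as a prefix; stems ending in -b or -o add -en.
So birizma → nobirizmaesh.

nobirizmaesh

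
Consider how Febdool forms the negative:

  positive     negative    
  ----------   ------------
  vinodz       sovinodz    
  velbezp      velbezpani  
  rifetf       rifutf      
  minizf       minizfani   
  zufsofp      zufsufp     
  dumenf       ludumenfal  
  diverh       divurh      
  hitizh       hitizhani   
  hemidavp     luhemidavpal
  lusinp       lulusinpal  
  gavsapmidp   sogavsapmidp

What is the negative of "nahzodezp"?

velbezp and gavsapmidp both end in -p yet inflect differently (velbezpani, sogavsapmidp), so the final letter is not what conditions the rule; the second-to-last letter is.
"nahzodezp" has second-to-last letter 'z'. The stems whose second-to-last letter is 'z' (velbezp → velbezpani, minizf → minizfani, hitizh → hitizhani) add -ani.
So nahzodezp → nahzodezpani.

nahzodezpani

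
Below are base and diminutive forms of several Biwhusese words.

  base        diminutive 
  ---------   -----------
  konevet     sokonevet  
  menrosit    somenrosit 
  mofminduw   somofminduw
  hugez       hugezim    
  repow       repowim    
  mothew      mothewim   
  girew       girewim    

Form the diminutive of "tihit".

tihitim

mofminduw and repow both end in -w yet inflect differently (somofminduw, repowim), so the final letter is not what conditions the rule; the number of vowels is.
"tihit" has 2 vowels. The stems with 2 vowels (hugez → hugezim, repow → repowim, mothew → mothewim) add -im.
The other pattern: stems with 3 vowels add the prefix so-.
So tihit → tihitim.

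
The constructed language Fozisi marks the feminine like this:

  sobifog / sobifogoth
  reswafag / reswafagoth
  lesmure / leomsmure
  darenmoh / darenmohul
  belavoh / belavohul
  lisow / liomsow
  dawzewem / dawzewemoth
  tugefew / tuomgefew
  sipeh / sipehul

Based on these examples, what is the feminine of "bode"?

sipeh and tugefew both have last vowel 'e' yet inflect differently (sipehul, tuomgefew), so the last vowel is not what conditions the rule; the final letter is.
"bode" ends in -e. The one such stem in the data (lesmure → leomsmure) inserts -om- after the first vowel (as do tugefew, lisow), so the same rule applies.
The other patterns: stems ending in -h add -ul; stems ending in -g or -m add -oth.
So bode → boomde.

boomde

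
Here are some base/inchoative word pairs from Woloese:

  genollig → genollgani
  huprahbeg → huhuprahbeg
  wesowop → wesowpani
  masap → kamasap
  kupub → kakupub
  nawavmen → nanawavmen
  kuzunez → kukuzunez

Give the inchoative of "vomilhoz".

vomilhzani

"vomilhoz" has last vowel 'o'. The one such stem in the data (wesowop → wesowpani) deletes the last vowel and adds -ani (as does genollig), so the same rule applies.
The other patterns: stems whose last vowel is 'a' or 'u' add the prefix ka-; stems whose last vowel is 'e' repeat the first consonant+vowel as a prefix.
So vomilhoz → vomilhzani.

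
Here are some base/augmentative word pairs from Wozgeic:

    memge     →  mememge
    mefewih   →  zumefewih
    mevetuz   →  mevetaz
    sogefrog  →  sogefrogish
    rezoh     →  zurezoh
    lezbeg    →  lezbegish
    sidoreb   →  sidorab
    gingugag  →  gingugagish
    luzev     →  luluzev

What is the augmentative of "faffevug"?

faffevugish

"faffevug" ends in -g. The stems ending in -g (lezbeg → lezbegish, sogefrog → sogefrogish, gingugag → gingugagish) add -ish.
The other patterns: stems ending in -h add the prefix zu-; stems ending in -e or -v repeat the first consonant+vowel as a prefix; stems ending in -b or -z change the last vowel to 'a'.
So faffevug → faffevugish.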